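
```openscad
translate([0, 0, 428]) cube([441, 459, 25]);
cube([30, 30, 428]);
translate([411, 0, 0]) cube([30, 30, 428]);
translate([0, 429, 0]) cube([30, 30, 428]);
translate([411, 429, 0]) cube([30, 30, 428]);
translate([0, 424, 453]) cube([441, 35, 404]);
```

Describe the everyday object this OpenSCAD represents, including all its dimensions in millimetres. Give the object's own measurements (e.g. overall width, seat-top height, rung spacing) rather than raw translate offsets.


A chair. The seat is a 441×459×25 mm slab with its top at z = 453 mm, on four 30×30 mm corner legs (flush with the seat edges, standing on z = 0). A flat backrest 35 mm thick, 404 mm tall, spans the full seat width and rises from the seat top along its +y edge, rear face flush with the rear of the seat.


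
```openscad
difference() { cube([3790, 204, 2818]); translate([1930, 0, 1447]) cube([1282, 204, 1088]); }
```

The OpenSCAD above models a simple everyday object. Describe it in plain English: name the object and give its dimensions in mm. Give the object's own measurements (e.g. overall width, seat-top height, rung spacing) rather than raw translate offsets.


A wall 3790 mm long (x), 204 mm thick (y), 2818 mm tall, with a rectangular window opening cut through it. The opening is 1282 mm wide and 1088 mm tall; its sill is at z = 1447 mm and its near (−x) edge is 1930 mm from the wall's −x end. The opening passes through the full wall thickness.


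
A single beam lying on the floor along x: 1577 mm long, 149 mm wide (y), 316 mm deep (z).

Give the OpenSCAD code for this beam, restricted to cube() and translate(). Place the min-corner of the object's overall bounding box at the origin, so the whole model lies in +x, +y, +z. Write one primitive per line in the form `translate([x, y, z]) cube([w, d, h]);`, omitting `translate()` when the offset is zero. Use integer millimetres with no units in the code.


cube([1577, 149, 316]);


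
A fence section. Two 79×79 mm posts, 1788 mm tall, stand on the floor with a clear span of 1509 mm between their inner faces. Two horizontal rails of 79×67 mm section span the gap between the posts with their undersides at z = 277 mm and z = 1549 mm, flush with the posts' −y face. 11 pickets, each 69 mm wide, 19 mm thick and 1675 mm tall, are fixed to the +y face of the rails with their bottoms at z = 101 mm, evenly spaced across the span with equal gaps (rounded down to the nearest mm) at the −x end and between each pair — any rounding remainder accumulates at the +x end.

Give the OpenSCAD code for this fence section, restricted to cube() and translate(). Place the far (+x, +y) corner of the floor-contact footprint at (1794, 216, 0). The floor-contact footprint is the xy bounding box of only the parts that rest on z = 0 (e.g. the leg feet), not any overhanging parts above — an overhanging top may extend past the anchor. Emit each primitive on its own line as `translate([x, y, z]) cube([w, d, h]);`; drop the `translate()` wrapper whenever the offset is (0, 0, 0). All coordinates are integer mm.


translate([127, 137, 0]) cube([79, 79, 1788]);
translate([1715, 137, 0]) cube([79, 79, 1788]);
translate([206, 137, 277]) cube([1509, 79, 67]);
translate([206, 137, 1549]) cube([1509, 79, 67]);
translate([268, 216, 101]) cube([69, 19, 1675]);
translate([399, 216, 101]) cube([69, 19, 1675]);
translate([530, 216, 101]) cube([69, 19, 1675]);
translate([661, 216, 101]) cube([69, 19, 1675]);
translate([792, 216, 101]) cube([69, 19, 1675]);
translate([923, 216, 101]) cube([69, 19, 1675]);
translate([1054, 216, 101]) cube([69, 19, 1675]);
translate([1185, 216, 101]) cube([69, 19, 1675]);
translate([1316, 216, 101]) cube([69, 19, 1675]);
translate([1447, 216, 101]) cube([69, 19, 1675]);
translate([1578, 216, 101]) cube([69, 19, 1675]);


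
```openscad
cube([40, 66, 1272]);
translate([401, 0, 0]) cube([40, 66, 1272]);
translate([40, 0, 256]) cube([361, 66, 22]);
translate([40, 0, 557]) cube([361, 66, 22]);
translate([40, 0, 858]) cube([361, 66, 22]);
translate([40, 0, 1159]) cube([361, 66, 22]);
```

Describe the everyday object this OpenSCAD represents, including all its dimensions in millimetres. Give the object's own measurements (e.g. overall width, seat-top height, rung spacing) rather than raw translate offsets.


A straight ladder. Two 40×66 mm vertical rails, 1272 mm tall, stand 441 mm apart (outside-to-outside) with their front faces coplanar on the −y side. 4 rungs, each 66 mm deep and 22 mm tall, span between the inner faces of the rails, front faces flush with the rails. The lowest rung's underside is at z = 256 mm and rungs are spaced 301 mm apart (underside to underside).


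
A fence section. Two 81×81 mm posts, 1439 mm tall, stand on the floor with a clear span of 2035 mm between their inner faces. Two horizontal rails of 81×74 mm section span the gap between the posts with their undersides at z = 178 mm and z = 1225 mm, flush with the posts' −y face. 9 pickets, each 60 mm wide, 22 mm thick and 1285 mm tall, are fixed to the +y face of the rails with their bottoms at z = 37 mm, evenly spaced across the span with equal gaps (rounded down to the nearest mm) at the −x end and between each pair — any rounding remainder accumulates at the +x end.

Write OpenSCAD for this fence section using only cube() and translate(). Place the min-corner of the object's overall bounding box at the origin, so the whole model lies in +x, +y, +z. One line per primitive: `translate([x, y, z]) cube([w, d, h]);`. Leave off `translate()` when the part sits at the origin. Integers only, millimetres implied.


cube([81, 81, 1439]);
translate([2116, 0, 0]) cube([81, 81, 1439]);
translate([81, 0, 178]) cube([2035, 81, 74]);
translate([81, 0, 1225]) cube([2035, 81, 74]);
translate([230, 81, 37]) cube([60, 22, 1285]);
translate([439, 81, 37]) cube([60, 22, 1285]);
translate([648, 81, 37]) cube([60, 22, 1285]);
translate([857, 81, 37]) cube([60, 22, 1285]);
translate([1066, 81, 37]) cube([60, 22, 1285]);
translate([1275, 81, 37]) cube([60, 22, 1285]);
translate([1484, 81, 37]) cube([60, 22, 1285]);
translate([1693, 81, 37]) cube([60, 22, 1285]);
translate([1902, 81, 37]) cube([60, 22, 1285]);


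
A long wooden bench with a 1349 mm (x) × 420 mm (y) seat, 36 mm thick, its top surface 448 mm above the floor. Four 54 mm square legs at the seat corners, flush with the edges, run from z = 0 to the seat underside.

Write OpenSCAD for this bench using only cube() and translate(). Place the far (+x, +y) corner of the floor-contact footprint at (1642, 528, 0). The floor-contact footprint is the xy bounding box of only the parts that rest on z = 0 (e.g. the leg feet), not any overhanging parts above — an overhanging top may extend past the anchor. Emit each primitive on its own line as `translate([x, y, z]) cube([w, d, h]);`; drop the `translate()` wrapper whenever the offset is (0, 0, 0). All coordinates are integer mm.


// leg_h = 448 − 36 = 412
translate([293, 108, 412]) cube([1349, 420, 36]);
translate([293, 108, 0]) cube([54, 54, 412]);
translate([293, 474, 0]) cube([54, 54, 412]);
translate([1588, 108, 0]) cube([54, 54, 412]);
translate([1588, 474, 0]) cube([54, 54, 412]);


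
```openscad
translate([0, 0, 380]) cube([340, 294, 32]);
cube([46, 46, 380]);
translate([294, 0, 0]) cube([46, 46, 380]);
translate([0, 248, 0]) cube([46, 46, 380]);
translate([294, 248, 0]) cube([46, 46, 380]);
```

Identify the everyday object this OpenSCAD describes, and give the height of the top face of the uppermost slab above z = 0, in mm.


A stool. The seat height is 412 mm.

A 340×294×32 slab at z = 380 on four corner posts — a stool. The seat top is 380 + 32 = 412 mm.


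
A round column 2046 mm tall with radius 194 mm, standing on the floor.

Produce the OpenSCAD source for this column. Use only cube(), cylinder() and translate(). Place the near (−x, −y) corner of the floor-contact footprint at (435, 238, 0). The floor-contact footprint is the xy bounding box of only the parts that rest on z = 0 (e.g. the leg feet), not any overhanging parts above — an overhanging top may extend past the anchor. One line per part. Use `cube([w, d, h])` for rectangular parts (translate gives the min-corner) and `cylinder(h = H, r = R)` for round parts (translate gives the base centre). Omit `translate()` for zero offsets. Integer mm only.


translate([629, 432, 0]) cylinder(h = 2046, r = 194);


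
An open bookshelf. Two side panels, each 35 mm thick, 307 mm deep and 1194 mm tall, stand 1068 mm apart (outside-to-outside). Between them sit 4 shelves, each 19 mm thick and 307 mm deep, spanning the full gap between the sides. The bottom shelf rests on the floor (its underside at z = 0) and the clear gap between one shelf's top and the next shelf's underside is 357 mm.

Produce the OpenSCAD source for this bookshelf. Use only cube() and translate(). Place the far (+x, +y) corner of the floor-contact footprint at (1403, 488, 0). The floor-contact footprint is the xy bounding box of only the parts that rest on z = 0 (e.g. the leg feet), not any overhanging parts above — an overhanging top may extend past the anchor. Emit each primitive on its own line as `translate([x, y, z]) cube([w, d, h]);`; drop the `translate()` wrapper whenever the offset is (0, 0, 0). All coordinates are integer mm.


translate([335, 181, 0]) cube([35, 307, 1194]);
translate([1368, 181, 0]) cube([35, 307, 1194]);
translate([370, 181, 0]) cube([998, 307, 19]);
translate([370, 181, 376]) cube([998, 307, 19]);
translate([370, 181, 752]) cube([998, 307, 19]);
translate([370, 181, 1128]) cube([998, 307, 19]);


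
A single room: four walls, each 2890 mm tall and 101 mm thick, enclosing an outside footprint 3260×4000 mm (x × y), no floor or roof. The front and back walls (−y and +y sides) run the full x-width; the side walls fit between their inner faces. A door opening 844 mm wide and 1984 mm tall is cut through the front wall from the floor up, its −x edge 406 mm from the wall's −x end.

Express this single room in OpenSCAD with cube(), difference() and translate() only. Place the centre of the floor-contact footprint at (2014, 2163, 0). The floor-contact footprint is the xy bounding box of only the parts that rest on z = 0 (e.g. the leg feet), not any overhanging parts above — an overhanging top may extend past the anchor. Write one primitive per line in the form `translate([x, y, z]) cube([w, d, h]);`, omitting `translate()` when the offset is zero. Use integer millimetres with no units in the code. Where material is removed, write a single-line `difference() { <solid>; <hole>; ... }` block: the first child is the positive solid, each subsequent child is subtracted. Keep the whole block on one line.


difference() { translate([384, 163, 0]) cube([3260, 101, 2890]); translate([790, 163, 0]) cube([844, 101, 1984]); }
translate([384, 4062, 0]) cube([3260, 101, 2890]);
translate([384, 264, 0]) cube([101, 3798, 2890]);
translate([3543, 264, 0]) cube([101, 3798, 2890]);


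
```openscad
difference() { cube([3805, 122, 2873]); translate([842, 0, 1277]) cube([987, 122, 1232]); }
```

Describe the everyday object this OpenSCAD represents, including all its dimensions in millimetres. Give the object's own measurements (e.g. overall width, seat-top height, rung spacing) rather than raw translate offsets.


A wall 3805 mm long (x), 122 mm thick (y), 2873 mm tall, with a rectangular window opening cut through it. The opening is 987 mm wide and 1232 mm tall; its sill is at z = 1277 mm and its near (−x) edge is 842 mm from the wall's −x end. The opening passes through the full wall thickness.


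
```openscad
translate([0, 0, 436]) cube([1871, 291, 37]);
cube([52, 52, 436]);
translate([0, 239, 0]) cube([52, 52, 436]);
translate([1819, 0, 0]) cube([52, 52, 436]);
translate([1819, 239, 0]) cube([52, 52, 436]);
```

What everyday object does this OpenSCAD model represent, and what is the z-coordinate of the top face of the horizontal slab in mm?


A bench. The seat-top height is 473 mm.

A long slab on four corner posts — a bench. The slab sits at z = 436 with thickness 37, so the top is 436 + 37 = 473 mm.


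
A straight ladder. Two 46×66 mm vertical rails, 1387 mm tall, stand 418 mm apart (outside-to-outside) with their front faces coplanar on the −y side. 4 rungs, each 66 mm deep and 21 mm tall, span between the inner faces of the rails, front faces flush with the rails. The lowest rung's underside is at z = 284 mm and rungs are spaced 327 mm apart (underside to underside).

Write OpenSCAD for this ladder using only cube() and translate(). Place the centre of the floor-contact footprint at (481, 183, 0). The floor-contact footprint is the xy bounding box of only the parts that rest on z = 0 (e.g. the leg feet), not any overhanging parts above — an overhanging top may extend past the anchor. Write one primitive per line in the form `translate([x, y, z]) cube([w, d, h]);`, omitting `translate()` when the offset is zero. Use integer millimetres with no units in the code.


translate([272, 150, 0]) cube([46, 66, 1387]);
translate([644, 150, 0]) cube([46, 66, 1387]);
translate([318, 150, 284]) cube([326, 66, 21]);
translate([318, 150, 611]) cube([326, 66, 21]);
translate([318, 150, 938]) cube([326, 66, 21]);
translate([318, 150, 1265]) cube([326, 66, 21]);


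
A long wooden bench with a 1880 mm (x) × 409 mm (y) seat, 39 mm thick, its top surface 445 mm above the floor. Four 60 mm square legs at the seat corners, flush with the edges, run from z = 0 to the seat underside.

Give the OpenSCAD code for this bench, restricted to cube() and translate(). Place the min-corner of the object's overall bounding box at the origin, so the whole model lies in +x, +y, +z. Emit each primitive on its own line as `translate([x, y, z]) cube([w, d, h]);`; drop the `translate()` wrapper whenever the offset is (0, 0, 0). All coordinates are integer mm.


translate([0, 0, 406]) cube([1880, 409, 39]);
cube([60, 60, 406]);
translate([0, 349, 0]) cube([60, 60, 406]);
translate([1820, 0, 0]) cube([60, 60, 406]);
translate([1820, 349, 0]) cube([60, 60, 406]);


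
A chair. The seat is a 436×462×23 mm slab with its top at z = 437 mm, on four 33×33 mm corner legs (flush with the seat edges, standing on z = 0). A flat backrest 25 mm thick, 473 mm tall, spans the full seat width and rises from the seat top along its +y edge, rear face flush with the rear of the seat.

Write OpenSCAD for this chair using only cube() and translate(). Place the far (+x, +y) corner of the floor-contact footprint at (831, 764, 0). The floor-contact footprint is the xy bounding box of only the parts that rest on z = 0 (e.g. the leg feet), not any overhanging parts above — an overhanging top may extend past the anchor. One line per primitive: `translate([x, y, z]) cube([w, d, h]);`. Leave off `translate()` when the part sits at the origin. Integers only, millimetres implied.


translate([395, 302, 414]) cube([436, 462, 23]);
translate([395, 302, 0]) cube([33, 33, 414]);
translate([798, 302, 0]) cube([33, 33, 414]);
translate([395, 731, 0]) cube([33, 33, 414]);
translate([798, 731, 0]) cube([33, 33, 414]);
translate([395, 739, 437]) cube([436, 25, 473]);


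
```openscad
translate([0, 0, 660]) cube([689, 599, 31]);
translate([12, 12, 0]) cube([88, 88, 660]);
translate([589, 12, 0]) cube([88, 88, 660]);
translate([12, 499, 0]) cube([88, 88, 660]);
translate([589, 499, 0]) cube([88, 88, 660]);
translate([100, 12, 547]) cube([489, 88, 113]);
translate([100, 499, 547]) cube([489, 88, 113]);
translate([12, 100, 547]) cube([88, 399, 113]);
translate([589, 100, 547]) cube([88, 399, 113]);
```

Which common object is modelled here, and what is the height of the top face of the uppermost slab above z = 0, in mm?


A table. The table height is 691 mm.

A 689×599×31 slab sits at z = 660 on four 88 mm square posts — a table. The top surface is at 660 + 31 = 691 mm.


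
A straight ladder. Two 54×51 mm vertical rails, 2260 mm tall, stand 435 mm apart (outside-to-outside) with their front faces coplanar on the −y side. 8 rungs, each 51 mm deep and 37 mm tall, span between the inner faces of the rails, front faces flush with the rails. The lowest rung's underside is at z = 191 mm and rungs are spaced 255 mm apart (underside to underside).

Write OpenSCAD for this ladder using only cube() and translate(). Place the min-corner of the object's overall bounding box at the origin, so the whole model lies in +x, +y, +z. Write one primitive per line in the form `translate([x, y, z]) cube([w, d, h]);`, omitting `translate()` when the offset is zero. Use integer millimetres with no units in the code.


cube([54, 51, 2260]);
translate([381, 0, 0]) cube([54, 51, 2260]);
translate([54, 0, 191]) cube([327, 51, 37]);
translate([54, 0, 446]) cube([327, 51, 37]);
translate([54, 0, 701]) cube([327, 51, 37]);
translate([54, 0, 956]) cube([327, 51, 37]);
translate([54, 0, 1211]) cube([327, 51, 37]);
translate([54, 0, 1466]) cube([327, 51, 37]);
translate([54, 0, 1721]) cube([327, 51, 37]);
translate([54, 0, 1976]) cube([327, 51, 37]);


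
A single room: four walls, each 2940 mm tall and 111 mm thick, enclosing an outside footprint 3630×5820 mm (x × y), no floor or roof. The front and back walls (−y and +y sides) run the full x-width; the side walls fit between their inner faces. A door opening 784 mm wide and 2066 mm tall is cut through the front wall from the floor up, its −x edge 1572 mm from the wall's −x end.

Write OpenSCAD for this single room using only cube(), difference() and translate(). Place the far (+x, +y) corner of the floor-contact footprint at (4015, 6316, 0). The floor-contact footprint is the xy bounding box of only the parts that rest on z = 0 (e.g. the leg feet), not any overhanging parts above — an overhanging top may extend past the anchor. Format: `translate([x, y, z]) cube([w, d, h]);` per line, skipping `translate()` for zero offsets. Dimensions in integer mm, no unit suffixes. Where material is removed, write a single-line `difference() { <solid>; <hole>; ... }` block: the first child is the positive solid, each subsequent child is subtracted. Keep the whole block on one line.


difference() { translate([385, 496, 0]) cube([3630, 111, 2940]); translate([1957, 496, 0]) cube([784, 111, 2066]); }
translate([385, 6205, 0]) cube([3630, 111, 2940]);
translate([385, 607, 0]) cube([111, 5598, 2940]);
translate([3904, 607, 0]) cube([111, 5598, 2940]);


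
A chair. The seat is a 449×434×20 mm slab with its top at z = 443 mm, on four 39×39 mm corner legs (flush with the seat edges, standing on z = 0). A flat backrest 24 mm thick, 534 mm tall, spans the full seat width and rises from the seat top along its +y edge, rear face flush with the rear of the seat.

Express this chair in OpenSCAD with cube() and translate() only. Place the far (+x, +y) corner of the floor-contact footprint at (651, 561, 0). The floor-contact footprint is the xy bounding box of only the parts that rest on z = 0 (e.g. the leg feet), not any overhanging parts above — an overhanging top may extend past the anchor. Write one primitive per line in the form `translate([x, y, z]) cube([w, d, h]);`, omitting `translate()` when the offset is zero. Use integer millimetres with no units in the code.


// leg_h = 443 - 20 = 423
translate([202, 127, 423]) cube([449, 434, 20]);
translate([202, 127, 0]) cube([39, 39, 423]);
translate([612, 127, 0]) cube([39, 39, 423]);
translate([202, 522, 0]) cube([39, 39, 423]);
translate([612, 522, 0]) cube([39, 39, 423]);
translate([202, 537, 443]) cube([449, 24, 534]);


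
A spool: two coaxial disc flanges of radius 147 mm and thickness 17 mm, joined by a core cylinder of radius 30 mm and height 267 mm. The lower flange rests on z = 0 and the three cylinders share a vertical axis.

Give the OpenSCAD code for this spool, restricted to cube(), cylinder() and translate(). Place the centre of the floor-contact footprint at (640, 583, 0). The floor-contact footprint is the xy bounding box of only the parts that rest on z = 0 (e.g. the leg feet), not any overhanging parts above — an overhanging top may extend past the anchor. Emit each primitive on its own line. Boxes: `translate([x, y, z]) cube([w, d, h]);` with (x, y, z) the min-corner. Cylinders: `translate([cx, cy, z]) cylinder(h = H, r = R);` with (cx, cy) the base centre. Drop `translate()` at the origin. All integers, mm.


translate([640, 583, 0]) cylinder(h = 17, r = 147);
translate([640, 583, 17]) cylinder(h = 267, r = 30);
translate([640, 583, 284]) cylinder(h = 17, r = 147);


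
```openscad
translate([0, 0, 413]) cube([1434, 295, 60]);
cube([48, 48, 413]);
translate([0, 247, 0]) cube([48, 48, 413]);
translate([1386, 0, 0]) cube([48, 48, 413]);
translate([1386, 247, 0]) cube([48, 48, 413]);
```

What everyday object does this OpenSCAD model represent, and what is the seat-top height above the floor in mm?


A bench. The seat-top height is 473 mm.

A long slab on four corner posts — a bench. The slab sits at z = 413 with thickness 60, so the top is 413 + 60 = 473 mm.


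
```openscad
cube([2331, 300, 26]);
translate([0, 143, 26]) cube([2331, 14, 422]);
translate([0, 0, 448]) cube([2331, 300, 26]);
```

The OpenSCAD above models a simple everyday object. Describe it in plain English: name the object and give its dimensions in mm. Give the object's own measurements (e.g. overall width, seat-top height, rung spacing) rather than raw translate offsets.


An I-beam lying along x, 2331 mm long. Overall section height 474 mm. Two flanges 300 mm wide (y) and 26 mm thick, one on the floor and one at the top; a web 14 mm thick runs between them, centred on the flange width.


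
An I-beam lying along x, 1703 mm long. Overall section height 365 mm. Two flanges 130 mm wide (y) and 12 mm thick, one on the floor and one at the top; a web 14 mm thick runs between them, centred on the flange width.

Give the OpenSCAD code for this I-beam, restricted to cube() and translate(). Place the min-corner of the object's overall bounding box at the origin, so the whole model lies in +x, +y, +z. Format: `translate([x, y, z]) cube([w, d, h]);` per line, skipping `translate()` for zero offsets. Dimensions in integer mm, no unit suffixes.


cube([1703, 130, 12]);
translate([0, 58, 12]) cube([1703, 14, 341]);
translate([0, 0, 353]) cube([1703, 130, 12]);


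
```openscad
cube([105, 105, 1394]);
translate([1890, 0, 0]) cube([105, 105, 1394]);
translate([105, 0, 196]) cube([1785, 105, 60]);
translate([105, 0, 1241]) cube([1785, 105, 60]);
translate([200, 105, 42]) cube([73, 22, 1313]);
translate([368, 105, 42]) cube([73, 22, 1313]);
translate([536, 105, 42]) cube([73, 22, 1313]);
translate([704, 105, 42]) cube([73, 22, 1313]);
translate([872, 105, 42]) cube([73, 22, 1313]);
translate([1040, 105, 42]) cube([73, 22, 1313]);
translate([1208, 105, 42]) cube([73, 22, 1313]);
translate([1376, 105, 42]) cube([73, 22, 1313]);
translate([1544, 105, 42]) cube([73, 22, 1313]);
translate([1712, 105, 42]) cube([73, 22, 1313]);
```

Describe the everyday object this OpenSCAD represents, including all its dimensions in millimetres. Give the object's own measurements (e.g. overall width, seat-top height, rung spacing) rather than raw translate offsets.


A fence section. Two 105×105 mm posts, 1394 mm tall, stand on the floor with a clear span of 1785 mm between their inner faces. Two horizontal rails of 105×60 mm section span the gap between the posts with their undersides at z = 196 mm and z = 1241 mm, flush with the posts' −y face. 10 pickets, each 73 mm wide, 22 mm thick and 1313 mm tall, are fixed to the +y face of the rails with their bottoms at z = 42 mm, spaced across the span with a 95 mm gap after the −x post and between neighbouring pickets, with 105 mm left before the +x post.


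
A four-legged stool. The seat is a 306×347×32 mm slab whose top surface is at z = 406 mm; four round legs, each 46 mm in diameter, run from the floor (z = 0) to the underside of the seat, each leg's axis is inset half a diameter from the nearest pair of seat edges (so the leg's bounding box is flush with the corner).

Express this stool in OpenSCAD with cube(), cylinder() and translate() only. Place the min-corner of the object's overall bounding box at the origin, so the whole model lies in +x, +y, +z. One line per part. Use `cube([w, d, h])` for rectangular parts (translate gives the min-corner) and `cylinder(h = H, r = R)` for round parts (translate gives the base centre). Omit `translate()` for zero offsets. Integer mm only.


// leg_h = 406 - 32 = 374
translate([0, 0, 374]) cube([306, 347, 32]);
translate([23, 23, 0]) cylinder(h = 374, r = 23);
translate([283, 23, 0]) cylinder(h = 374, r = 23);
translate([23, 324, 0]) cylinder(h = 374, r = 23);
translate([283, 324, 0]) cylinder(h = 374, r = 23);


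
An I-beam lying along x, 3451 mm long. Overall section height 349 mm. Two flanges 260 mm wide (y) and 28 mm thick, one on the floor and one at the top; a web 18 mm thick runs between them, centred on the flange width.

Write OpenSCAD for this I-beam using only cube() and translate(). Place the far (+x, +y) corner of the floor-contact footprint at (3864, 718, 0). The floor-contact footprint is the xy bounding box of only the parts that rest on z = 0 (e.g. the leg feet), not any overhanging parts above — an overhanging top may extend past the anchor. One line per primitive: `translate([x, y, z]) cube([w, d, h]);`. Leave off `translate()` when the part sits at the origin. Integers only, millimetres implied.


translate([413, 458, 0]) cube([3451, 260, 28]);
translate([413, 579, 28]) cube([3451, 18, 293]);
translate([413, 458, 321]) cube([3451, 260, 28]);


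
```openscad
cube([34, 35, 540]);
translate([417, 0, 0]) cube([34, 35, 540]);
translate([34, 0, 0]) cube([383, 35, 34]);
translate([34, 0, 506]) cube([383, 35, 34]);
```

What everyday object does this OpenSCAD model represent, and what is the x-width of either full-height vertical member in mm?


A picture frame. The border width is 34 mm.

Four thin pieces enclosing a rectangular opening — a picture frame. The two full-height stiles are 540 mm tall; the top rail sits at z = 506 and is 34 mm tall, so the border above the opening is 540 − 506 = 34 mm, matching the stile x-width.


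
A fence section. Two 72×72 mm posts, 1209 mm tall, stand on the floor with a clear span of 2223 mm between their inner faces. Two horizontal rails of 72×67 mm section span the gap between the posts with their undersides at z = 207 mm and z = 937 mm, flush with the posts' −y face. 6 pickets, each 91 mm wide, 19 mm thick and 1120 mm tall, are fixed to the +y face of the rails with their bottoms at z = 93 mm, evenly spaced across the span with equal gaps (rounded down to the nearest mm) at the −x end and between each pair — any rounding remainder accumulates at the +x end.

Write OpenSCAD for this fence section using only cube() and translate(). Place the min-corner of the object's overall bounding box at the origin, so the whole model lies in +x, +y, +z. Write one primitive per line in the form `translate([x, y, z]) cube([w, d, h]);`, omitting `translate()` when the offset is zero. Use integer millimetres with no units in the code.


cube([72, 72, 1209]);
translate([2295, 0, 0]) cube([72, 72, 1209]);
translate([72, 0, 207]) cube([2223, 72, 67]);
translate([72, 0, 937]) cube([2223, 72, 67]);
translate([311, 72, 93]) cube([91, 19, 1120]);
translate([641, 72, 93]) cube([91, 19, 1120]);
translate([971, 72, 93]) cube([91, 19, 1120]);
translate([1301, 72, 93]) cube([91, 19, 1120]);
translate([1631, 72, 93]) cube([91, 19, 1120]);
translate([1961, 72, 93]) cube([91, 19, 1120]);


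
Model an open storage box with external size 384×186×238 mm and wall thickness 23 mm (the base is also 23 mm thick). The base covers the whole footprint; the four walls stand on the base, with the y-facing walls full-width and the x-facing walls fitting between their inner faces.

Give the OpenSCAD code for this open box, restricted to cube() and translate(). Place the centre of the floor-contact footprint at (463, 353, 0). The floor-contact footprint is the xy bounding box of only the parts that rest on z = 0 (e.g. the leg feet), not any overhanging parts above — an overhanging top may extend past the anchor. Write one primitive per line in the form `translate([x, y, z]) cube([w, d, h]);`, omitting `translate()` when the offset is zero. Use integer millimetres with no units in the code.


translate([271, 260, 0]) cube([384, 186, 23]);
translate([271, 260, 23]) cube([384, 23, 215]);
translate([271, 423, 23]) cube([384, 23, 215]);
translate([271, 283, 23]) cube([23, 140, 215]);
translate([632, 283, 23]) cube([23, 140, 215]);


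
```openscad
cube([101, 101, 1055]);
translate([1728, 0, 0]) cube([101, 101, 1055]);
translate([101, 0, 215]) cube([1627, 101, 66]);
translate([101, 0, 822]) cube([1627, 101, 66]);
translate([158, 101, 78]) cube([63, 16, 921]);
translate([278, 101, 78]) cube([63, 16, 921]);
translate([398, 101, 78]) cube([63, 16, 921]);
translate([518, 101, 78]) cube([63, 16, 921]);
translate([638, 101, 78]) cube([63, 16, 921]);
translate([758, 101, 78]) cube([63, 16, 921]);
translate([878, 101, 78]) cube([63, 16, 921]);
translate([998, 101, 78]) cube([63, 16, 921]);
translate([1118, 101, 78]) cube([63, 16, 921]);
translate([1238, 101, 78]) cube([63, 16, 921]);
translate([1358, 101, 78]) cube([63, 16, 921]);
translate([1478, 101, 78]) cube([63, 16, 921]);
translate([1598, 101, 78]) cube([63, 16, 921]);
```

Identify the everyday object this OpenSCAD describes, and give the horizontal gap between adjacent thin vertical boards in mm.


A fence section. The picket gap is 57 mm.

Two posts, two rails, 13 pickets — a fence section. Span 1627 mm holds 13 pickets of 63 mm with 14 equal gaps: ⌊(1627 − 13·63) / 14⌋ = 57 mm.


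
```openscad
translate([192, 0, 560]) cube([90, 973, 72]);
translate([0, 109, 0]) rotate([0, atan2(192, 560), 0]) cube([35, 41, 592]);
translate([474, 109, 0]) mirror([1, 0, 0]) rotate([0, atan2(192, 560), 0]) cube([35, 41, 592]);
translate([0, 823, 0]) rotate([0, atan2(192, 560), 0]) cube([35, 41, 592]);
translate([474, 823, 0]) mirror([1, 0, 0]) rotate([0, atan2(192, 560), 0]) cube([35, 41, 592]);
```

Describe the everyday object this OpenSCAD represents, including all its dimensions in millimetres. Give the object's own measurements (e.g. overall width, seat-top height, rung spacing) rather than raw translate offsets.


A sawhorse. A 90×973×72 mm beam (x, y, z) sits on two A-frame leg pairs. Each pair is two raked legs of 35×41 mm section (41 mm along y) splaying symmetrically in x. Each leg rises 560 mm vertically over 192 mm of horizontal reach and is 592 mm long along its own axis. Every leg's outer bottom edge rests on the floor and its outer top edge meets a bottom edge of the beam — the left legs (tilting toward +x) meet the beam's −x bottom edge, the right legs (their mirror images, tilting toward −x) meet its +x bottom edge — so the leg tops tuck under the beam, the beam's underside is 560 mm above the floor, and the feet are 474 mm apart outside-to-outside with the beam centred between them. The two leg pairs are set in 109 mm from either end of the beam.


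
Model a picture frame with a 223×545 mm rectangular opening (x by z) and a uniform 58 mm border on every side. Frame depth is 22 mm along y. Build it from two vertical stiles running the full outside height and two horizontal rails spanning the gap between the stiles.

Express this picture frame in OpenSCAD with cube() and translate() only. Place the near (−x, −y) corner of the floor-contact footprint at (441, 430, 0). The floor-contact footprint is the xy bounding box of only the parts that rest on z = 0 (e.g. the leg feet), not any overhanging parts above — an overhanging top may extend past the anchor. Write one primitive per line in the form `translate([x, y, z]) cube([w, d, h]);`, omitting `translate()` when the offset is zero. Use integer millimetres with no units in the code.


translate([441, 430, 0]) cube([58, 22, 661]);
translate([722, 430, 0]) cube([58, 22, 661]);
translate([499, 430, 0]) cube([223, 22, 58]);
translate([499, 430, 603]) cube([223, 22, 58]);


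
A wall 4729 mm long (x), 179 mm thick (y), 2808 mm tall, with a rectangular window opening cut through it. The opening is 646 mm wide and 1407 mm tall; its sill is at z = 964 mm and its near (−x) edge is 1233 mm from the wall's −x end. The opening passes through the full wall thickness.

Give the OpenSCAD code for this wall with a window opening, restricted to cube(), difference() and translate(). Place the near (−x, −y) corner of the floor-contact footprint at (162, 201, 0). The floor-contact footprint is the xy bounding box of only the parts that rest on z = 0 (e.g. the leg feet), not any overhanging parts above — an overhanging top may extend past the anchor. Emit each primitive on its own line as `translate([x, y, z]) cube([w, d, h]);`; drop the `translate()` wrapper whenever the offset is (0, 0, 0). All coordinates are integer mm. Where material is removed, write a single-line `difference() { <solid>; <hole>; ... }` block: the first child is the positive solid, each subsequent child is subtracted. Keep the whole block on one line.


difference() { translate([162, 201, 0]) cube([4729, 179, 2808]); translate([1395, 201, 964]) cube([646, 179, 1407]); }


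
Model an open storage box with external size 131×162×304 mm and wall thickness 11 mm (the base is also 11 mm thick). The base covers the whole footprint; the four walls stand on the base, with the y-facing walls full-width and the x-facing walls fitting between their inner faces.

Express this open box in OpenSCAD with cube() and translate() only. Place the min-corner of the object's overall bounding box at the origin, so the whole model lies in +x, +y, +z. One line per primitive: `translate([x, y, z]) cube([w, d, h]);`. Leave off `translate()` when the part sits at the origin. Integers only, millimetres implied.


cube([131, 162, 11]);
translate([0, 0, 11]) cube([131, 11, 293]);
translate([0, 151, 11]) cube([131, 11, 293]);
translate([0, 11, 11]) cube([11, 140, 293]);
translate([120, 11, 11]) cube([11, 140, 293]);


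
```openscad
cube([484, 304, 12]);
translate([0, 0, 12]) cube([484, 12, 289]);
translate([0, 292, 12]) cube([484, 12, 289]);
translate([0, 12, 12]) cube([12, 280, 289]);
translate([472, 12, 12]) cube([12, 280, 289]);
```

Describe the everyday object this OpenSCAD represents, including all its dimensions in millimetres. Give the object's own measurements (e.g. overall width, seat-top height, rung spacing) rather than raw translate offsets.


An open-topped rectangular box: outside dimensions 484×304×301 mm, with a uniform wall and base thickness of 12 mm. The base is a full 484×304 slab on the floor; four walls sit on top of the base. The front and back walls (the −y and +y sides) span the full width; the two side walls fit between them.


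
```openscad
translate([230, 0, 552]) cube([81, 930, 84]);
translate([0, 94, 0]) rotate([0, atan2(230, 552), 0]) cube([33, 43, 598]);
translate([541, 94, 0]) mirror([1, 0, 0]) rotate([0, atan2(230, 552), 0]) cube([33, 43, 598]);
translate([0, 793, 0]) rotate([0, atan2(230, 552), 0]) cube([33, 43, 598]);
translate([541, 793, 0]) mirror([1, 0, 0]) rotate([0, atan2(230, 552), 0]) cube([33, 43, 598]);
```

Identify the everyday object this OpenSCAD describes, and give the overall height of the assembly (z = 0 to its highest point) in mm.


A sawhorse. The overall height is 636 mm.

A beam across two mirrored pairs of raked legs — a sawhorse. The beam's underside is at z = 552 (matching the legs' vertical rise in atan2(230, 552)) and the beam is 84 mm tall, so its top is at 552 + 84 = 636 mm. The raked legs top out at the beam's underside, so that is the highest point.


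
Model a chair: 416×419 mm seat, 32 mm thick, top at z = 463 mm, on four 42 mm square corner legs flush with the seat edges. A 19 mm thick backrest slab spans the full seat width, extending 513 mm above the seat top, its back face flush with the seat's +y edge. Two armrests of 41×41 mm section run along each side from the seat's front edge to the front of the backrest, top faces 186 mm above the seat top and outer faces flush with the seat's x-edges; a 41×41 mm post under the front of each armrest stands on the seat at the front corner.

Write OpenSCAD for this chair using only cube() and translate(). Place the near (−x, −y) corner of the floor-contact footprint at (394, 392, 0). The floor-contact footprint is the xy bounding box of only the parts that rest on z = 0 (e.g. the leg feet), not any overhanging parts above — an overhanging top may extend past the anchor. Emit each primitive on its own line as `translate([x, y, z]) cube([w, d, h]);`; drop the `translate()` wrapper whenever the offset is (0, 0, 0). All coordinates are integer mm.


// leg_h = 463 - 32 = 431
// arm post h = 186 - 41 = 145
translate([394, 392, 431]) cube([416, 419, 32]);
translate([394, 392, 0]) cube([42, 42, 431]);
translate([768, 392, 0]) cube([42, 42, 431]);
translate([394, 769, 0]) cube([42, 42, 431]);
translate([768, 769, 0]) cube([42, 42, 431]);
translate([394, 792, 463]) cube([416, 19, 513]);
translate([394, 392, 608]) cube([41, 400, 41]);
translate([769, 392, 608]) cube([41, 400, 41]);
translate([394, 392, 463]) cube([41, 41, 145]);
translate([769, 392, 463]) cube([41, 41, 145]);


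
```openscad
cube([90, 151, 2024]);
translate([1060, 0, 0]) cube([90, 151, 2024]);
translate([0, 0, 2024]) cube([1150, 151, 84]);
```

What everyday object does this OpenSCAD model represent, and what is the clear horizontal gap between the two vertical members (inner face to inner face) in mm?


A door frame. The clear opening width is 970 mm.

Two 2024 mm tall posts with a header on top — a door frame. The left jamb is 90 mm wide at x = 0; the right jamb starts at x = 1060. The clear opening is 1060 − 90 = 970 mm.


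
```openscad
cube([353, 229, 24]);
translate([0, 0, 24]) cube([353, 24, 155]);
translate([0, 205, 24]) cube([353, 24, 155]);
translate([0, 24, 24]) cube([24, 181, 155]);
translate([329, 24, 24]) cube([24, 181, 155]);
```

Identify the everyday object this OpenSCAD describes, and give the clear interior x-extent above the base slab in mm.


An open box. The internal width is 305 mm.

A 353×229 base slab with four walls standing on it — an open box. The base is 353 mm wide and the walls are 24 mm thick, so the internal width is 353 − 2 × 24 = 305 mm.


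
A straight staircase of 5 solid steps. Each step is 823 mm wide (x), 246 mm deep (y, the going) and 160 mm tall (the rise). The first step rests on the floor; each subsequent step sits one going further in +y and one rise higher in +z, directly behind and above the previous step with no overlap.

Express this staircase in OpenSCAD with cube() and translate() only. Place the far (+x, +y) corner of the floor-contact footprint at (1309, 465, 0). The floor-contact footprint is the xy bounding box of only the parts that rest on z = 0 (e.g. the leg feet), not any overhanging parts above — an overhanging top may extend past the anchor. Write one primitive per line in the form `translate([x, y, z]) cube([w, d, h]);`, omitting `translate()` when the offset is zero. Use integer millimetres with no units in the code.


translate([486, 219, 0]) cube([823, 246, 160]);
translate([486, 465, 160]) cube([823, 246, 160]);
translate([486, 711, 320]) cube([823, 246, 160]);
translate([486, 957, 480]) cube([823, 246, 160]);
translate([486, 1203, 640]) cube([823, 246, 160]);


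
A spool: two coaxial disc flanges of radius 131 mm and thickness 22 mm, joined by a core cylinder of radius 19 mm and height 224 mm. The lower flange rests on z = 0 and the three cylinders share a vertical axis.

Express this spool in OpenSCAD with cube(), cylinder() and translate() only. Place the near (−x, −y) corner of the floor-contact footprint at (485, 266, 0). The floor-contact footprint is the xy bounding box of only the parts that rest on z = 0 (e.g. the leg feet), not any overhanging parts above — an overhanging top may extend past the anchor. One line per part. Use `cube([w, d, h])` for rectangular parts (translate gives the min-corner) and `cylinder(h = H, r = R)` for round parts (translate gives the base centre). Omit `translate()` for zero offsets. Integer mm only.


translate([616, 397, 0]) cylinder(h = 22, r = 131);
translate([616, 397, 22]) cylinder(h = 224, r = 19);
translate([616, 397, 246]) cylinder(h = 22, r = 131);
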